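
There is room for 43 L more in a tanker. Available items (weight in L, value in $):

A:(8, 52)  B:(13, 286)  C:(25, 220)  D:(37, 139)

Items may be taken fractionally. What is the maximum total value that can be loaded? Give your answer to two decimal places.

Ratios (sorted): B 22.00, C 8.80, A 6.50, D 3.76
take B (13 @ 286); take C (25 @ 220); take 5/8 of A → 32.50. Capacity used 43/43.
Total value = 538.50

538.50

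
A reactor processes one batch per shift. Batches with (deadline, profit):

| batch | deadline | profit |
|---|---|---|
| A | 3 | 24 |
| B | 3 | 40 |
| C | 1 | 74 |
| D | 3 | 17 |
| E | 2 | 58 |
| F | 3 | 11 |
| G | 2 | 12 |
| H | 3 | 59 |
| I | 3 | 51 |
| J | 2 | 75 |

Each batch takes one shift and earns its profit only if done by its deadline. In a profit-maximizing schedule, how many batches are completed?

By profit: J(d2,75), C(d1,74), H(d3,59), E(d2,58), I(d3,51), B(d3,40), A(d3,24), D(d3,17), G(d2,12), F(d3,11)
J→slot 2; C→slot 1; H→slot 3; E skipped; I skipped; B skipped; A skipped; D skipped; G skipped; F skipped.
3 of 10 scheduled.

3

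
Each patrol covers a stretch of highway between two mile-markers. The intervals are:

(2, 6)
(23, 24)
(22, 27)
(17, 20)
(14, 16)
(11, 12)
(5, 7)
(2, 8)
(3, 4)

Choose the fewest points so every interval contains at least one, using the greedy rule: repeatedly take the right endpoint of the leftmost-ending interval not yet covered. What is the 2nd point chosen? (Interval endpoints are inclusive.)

Sorted: [3,4] [2,6] [5,7] [2,8] [11,12] [14,16] [17,20] [23,24] [22,27]
{[3,4],[2,6]} hit by 4; {[5,7],[2,8]} hit by 7; {[11,12]} hit by 12; {[14,16]} hit by 16; {[17,20]} hit by 20; {[23,24],[22,27]} hit by 24.
Points: 4, 7, 12, 16, 20, 24 (6 total).

7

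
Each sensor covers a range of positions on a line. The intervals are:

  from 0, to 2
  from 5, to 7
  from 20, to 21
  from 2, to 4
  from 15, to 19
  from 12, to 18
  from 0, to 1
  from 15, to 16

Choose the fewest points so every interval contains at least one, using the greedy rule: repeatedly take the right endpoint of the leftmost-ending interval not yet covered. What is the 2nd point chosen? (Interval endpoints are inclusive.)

4

Process intervals by earliest right end; each time one isn't hit yet, stab at its right endpoint.
Sorted: [0,1] [0,2] [2,4] [5,7] [15,16] [12,18] [15,19] [20,21]
{[0,1],[0,2]} hit by 1; {[2,4]} hit by 4; {[5,7]} hit by 7; {[15,16],[12,18],[15,19]} hit by 16; {[20,21]} hit by 21.
Points: 1, 4, 7, 16, 21 (5 total).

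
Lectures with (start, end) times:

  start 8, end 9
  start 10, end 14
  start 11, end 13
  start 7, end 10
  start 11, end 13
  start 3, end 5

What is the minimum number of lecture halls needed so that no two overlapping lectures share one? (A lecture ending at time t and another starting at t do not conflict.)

The answer is the maximum number of intervals overlapping at any instant.
Events (time:±→running): 3:+→1 5:-→0 7:+→1 8:+→2 9:-→1 10:-→0 10:+→1 11:+→2 11:+→3 … peak 3.

3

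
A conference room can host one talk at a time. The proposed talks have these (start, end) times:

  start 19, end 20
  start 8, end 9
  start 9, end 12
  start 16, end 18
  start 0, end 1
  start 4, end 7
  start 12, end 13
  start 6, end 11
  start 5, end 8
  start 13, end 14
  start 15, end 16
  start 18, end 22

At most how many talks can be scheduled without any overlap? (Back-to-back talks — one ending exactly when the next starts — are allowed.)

Order by finish time; keep every interval that doesn't clash with the previous kept one.
By end time: (0,1), (4,7), (5,8), (8,9), (6,11), (9,12), (12,13), (13,14), (15,16), (16,18), (19,20), (18,22).
Pick (0,1); next start ≥ 1 → (4,7); next start ≥ 7 → (8,9); next start ≥ 9 → (9,12); next start ≥ 12 → (12,13); next start ≥ 13 → (13,14); next start ≥ 14 → (15,16); next start ≥ 16 → (16,18); next start ≥ 18 → (19,20).
Selected 9 talks.

9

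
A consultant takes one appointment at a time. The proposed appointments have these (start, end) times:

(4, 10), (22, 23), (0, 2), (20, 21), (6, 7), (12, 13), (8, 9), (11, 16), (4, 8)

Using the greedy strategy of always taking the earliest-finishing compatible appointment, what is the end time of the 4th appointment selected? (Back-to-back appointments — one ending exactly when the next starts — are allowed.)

By end time: (0,2), (6,7), (4,8), (8,9), (4,10), (12,13), (11,16), (20,21), (22,23).
Pick (0,2); next start ≥ 2 → (6,7); next start ≥ 7 → (8,9); next start ≥ 9 → (12,13); next start ≥ 13 → (20,21); next start ≥ 21 → (22,23).
Selected: (0,2) (6,7) (8,9) (12,13) (20,21) (22,23)

13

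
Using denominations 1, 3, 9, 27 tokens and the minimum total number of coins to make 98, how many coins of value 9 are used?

98 = 3×27 + 1×9 + 2×3 + 2×1
Count of 9: 1

1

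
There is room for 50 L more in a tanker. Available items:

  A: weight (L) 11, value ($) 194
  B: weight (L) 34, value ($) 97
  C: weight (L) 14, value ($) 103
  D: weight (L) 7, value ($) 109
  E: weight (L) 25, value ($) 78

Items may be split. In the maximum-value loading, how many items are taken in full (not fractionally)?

Sort by value per unit weight and fill in that order.
Ratios (sorted): A 17.64, D 15.57, C 7.36, E 3.12, B 2.85
take A (11 @ 194); take D (7 @ 109); take C (14 @ 103); take 18/25 of E → 56.16. Capacity used 50/50.
3 item(s) taken whole; one partial (take 18/25 of E).

3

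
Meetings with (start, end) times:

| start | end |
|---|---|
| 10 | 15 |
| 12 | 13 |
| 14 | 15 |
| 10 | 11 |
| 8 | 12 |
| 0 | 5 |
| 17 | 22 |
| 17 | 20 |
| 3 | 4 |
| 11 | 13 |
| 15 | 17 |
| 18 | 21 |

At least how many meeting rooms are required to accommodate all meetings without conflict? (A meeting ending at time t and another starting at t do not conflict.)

3

Events (time:±→running): 0:+→1 3:+→2 4:-→1 5:-→0 8:+→1 10:+→2 10:+→3 … peak 3.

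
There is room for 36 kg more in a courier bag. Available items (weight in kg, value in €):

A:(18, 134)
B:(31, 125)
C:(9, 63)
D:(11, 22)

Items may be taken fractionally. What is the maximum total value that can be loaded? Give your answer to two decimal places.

Sort by value per unit weight and fill in that order.
Order: A (134/18=7.44) > C (63/9=7.00) > B (125/31=4.03) > D (22/11=2.00)
Fill: take A (18 @ 134) → take C (9 @ 63) → take 9/31 of B → 36.29; 36/36 used.
Total value = 233.29

233.29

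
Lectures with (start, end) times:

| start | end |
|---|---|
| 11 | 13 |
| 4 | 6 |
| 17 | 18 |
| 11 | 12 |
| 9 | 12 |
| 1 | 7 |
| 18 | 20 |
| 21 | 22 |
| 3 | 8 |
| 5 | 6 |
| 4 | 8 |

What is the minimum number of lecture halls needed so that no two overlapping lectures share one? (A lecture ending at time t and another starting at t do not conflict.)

Count concurrent intervals with a sweep; the peak is the room count.
starts: [1, 3, 4, 4, 5, 9, 11, 11, 17, 18, 21]
ends:   [6, 6, 7, 8, 8, 12, 12, 13, 18, 20, 22]
s1→1 s3→2 s4→3 s4→4 s5→5  — peak 5.

5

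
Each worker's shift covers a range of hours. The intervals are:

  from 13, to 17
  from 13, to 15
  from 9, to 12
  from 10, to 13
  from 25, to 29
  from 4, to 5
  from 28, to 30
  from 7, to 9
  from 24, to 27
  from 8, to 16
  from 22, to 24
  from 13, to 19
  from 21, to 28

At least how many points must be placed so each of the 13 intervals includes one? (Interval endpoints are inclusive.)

5

Process intervals by earliest right end; each time one isn't hit yet, stab at its right endpoint.
By right end: [4,5]  [7,9]  [9,12]  [10,13]  [13,15]  [8,16]  [13,17]  [13,19]  [22,24]  [24,27]  [21,28]  [25,29]  [28,30]
[4,5] uncovered → point at 5; [7,9] uncovered → point at 9; [10,13] uncovered → point at 13; [22,24] uncovered → point at 24; [25,29] uncovered → point at 29.
Points: 5, 9, 13, 24, 29 (5 total).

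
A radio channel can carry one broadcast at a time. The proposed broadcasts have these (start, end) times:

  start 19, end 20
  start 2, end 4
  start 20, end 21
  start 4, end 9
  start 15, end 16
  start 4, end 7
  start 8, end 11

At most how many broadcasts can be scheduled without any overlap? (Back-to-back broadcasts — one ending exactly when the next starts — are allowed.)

Order by finish time; keep every interval that doesn't clash with the previous kept one.
By end time: (2,4), (4,7), (4,9), (8,11), (15,16), (19,20), (20,21).
Pick (2,4); next start ≥ 4 → (4,7); next start ≥ 7 → (8,11); next start ≥ 11 → (15,16); next start ≥ 16 → (19,20); next start ≥ 20 → (20,21).
Selected 6 broadcasts.

6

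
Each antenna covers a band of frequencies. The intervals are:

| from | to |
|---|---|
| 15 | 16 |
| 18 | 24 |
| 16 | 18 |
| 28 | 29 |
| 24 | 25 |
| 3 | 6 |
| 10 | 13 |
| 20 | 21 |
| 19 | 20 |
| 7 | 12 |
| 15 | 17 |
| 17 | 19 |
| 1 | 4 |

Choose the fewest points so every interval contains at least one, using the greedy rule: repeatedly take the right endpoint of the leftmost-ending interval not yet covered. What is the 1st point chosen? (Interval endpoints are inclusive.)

4

Sort by right endpoint; whenever an interval is uncovered, place a point at its right end.
Sorted: [1,4] [3,6] [7,12] [10,13] [15,16] [15,17] [16,18] [17,19] [19,20] [20,21] [18,24] [24,25] [28,29]
{[1,4],[3,6]} hit by 4; {[7,12],[10,13]} hit by 12; {[15,16],[15,17],[16,18]} hit by 16; {[17,19],[19,20]} hit by 19; {[20,21],[18,24]} hit by 21; {[24,25]} hit by 25; {[28,29]} hit by 29.
Points: 4, 12, 16, 19, 21, 25, 29 (7 total).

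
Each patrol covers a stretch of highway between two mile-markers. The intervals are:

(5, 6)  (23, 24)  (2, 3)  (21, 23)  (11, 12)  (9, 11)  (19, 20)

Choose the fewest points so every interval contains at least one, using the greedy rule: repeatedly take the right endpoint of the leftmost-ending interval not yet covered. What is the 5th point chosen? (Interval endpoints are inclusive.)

23

Sorted: [2,3] [5,6] [9,11] [11,12] [19,20] [21,23] [23,24]
{[2,3]} hit by 3; {[5,6]} hit by 6; {[9,11],[11,12]} hit by 11; {[19,20]} hit by 20; {[21,23],[23,24]} hit by 23.
Points: 3, 6, 11, 20, 23 (5 total).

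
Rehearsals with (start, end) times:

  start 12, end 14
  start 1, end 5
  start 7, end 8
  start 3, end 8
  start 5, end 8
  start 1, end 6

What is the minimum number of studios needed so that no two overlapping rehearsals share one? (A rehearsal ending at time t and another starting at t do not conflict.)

3

The answer is the maximum number of intervals overlapping at any instant.
starts: [1, 1, 3, 5, 7, 12]
ends:   [5, 6, 8, 8, 8, 14]
s1→1 s1→2 s3→3  — peak 3.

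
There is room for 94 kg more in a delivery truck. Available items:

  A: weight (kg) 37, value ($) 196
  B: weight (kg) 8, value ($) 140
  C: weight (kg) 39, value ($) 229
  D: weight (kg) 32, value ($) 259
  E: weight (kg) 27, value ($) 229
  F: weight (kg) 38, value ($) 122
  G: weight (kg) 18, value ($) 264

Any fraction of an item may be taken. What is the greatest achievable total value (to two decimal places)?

944.85

Ratios (sorted): B 17.50, G 14.67, E 8.48, D 8.09, C 5.87, A 5.30, F 3.21
take B (8 @ 140); take G (18 @ 264); take E (27 @ 229); take D (32 @ 259); take 9/39 of C → 52.85. Capacity used 94/94.
Total value = 944.85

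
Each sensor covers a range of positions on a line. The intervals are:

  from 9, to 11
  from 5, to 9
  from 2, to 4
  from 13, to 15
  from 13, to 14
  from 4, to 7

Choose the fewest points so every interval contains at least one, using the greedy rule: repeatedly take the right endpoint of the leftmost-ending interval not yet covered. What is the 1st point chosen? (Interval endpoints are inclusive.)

4

By right end: [2,4]  [4,7]  [5,9]  [9,11]  [13,14]  [13,15]
[2,4] uncovered → point at 4; [5,9] uncovered → point at 9; [13,14] uncovered → point at 14.
Points: 4, 9, 14 (3 total).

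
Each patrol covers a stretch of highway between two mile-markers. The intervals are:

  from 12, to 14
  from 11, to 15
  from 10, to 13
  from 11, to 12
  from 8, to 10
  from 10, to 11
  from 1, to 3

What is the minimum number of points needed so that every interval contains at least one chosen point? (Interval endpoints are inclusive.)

3

Sort by right endpoint; whenever an interval is uncovered, place a point at its right end.
By right end: [1,3]  [8,10]  [10,11]  [11,12]  [10,13]  [12,14]  [11,15]
[1,3] uncovered → point at 3; [8,10] uncovered → point at 10; [11,12] uncovered → point at 12.
Points: 3, 10, 12 (3 total).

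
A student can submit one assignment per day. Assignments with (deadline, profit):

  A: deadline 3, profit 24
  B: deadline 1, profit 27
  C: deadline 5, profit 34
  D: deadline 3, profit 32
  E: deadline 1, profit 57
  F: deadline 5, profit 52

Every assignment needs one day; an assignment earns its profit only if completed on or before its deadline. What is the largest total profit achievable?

199

Profit order: E=57 F=52 C=34 D=32 B=27 A=24
Assign: E→slot 1, F→slot 5, C→slot 4, D→slot 3, B skipped, A→slot 2.
Slots: [1:E] [2:A] [3:D] [4:C] [5:F]
Profit = 57 + 24 + 32 + 34 + 52 = 199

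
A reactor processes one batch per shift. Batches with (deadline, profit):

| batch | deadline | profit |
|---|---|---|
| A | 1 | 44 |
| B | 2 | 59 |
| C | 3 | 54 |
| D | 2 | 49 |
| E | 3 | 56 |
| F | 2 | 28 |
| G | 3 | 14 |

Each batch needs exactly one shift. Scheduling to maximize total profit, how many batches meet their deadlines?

3

By profit: B(d2,59), E(d3,56), C(d3,54), D(d2,49), A(d1,44), F(d2,28), G(d3,14)
B→slot 2; E→slot 3; C→slot 1; D skipped; A skipped; F skipped; G skipped.
3 of 7 scheduled.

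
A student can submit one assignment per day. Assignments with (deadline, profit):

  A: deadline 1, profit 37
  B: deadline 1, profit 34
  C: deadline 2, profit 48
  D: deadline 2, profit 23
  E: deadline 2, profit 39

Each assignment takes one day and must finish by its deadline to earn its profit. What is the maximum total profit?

87

Profit order: C=48 E=39 A=37 B=34 D=23
Assign: C→slot 2, E→slot 1, A skipped, B skipped, D skipped.
Slots: [1:E] [2:C]
Profit = 39 + 48 = 87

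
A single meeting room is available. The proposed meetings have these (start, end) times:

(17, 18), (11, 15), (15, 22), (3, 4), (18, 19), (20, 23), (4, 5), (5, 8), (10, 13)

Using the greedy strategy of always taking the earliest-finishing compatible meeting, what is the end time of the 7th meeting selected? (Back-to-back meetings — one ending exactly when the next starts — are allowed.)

Sort by end time and greedily take each interval whose start is ≥ the last chosen end.
Sorted by end: (3,4)  (4,5)  (5,8)  (10,13)  (11,15)  (17,18)  (18,19)  (15,22)  (20,23)
take (3,4); take (4,5); take (5,8); take (10,13); take (17,18); take (18,19); take (20,23).
Selected: (3,4) (4,5) (5,8) (10,13) (17,18) (18,19) (20,23)

23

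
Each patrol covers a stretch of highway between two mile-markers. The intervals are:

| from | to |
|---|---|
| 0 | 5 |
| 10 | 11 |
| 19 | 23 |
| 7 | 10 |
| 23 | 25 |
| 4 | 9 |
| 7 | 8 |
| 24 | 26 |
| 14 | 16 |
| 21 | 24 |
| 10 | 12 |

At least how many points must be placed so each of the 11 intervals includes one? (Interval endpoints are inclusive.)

By right end: [0,5]  [7,8]  [4,9]  [7,10]  [10,11]  [10,12]  [14,16]  [19,23]  [21,24]  [23,25]  [24,26]
[0,5] uncovered → point at 5; [7,8] uncovered → point at 8; [10,11] uncovered → point at 11; [14,16] uncovered → point at 16; [19,23] uncovered → point at 23; [24,26] uncovered → point at 26.
Points: 5, 8, 11, 16, 23, 26 (6 total).

6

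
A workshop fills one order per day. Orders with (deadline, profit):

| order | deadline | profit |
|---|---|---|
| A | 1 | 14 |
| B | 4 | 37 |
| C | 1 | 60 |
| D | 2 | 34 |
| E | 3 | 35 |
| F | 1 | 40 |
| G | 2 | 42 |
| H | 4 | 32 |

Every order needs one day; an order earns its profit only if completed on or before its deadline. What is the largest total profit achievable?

Take jobs in profit order; each goes to the latest open slot no later than its deadline.
Profit order: C=60 G=42 F=40 B=37 E=35 D=34 H=32 A=14
Assign: C→slot 1, G→slot 2, F skipped, B→slot 4, E→slot 3, D skipped, H skipped, A skipped.
Slots: [1:C] [2:G] [3:E] [4:B]
Profit = 60 + 42 + 35 + 37 = 174

174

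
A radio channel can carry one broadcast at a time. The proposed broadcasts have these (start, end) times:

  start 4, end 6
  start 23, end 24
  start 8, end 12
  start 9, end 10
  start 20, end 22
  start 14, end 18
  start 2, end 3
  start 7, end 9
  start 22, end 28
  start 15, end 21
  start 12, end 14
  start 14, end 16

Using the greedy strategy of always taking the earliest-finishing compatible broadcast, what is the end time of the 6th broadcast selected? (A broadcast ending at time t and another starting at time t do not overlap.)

16

Sort by end time and greedily take each interval whose start is ≥ the last chosen end.
By end time: (2,3), (4,6), (7,9), (9,10), (8,12), (12,14), (14,16), (14,18), (15,21), (20,22), (23,24), (22,28).
Pick (2,3); next start ≥ 3 → (4,6); next start ≥ 6 → (7,9); next start ≥ 9 → (9,10); next start ≥ 10 → (12,14); next start ≥ 14 → (14,16); next start ≥ 16 → (20,22); next start ≥ 22 → (23,24).
Selected: (2,3) (4,6) (7,9) (9,10) (12,14) (14,16) (20,22) (23,24)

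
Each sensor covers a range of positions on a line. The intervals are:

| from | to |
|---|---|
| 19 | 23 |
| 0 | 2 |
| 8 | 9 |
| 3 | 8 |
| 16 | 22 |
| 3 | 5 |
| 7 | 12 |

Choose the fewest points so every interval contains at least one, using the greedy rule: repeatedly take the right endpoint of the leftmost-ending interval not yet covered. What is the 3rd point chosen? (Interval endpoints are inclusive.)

Sort by right endpoint; whenever an interval is uncovered, place a point at its right end.
By right end: [0,2]  [3,5]  [3,8]  [8,9]  [7,12]  [16,22]  [19,23]
[0,2] uncovered → point at 2; [3,5] uncovered → point at 5; [8,9] uncovered → point at 9; [16,22] uncovered → point at 22.
Points: 2, 5, 9, 22 (4 total).

9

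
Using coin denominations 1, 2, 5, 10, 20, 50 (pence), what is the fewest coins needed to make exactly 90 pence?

3

Use the largest denomination that fits, subtract, and repeat.
90 − 1×50→40 − 2×20→0
Total coins = 1 + 2 = 3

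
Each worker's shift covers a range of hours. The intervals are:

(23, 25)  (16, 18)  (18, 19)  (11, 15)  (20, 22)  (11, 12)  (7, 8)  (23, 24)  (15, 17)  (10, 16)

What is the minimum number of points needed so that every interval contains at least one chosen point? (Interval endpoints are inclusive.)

6

By right end: [7,8]  [11,12]  [11,15]  [10,16]  [15,17]  [16,18]  [18,19]  [20,22]  [23,24]  [23,25]
[7,8] uncovered → point at 8; [11,12] uncovered → point at 12; [15,17] uncovered → point at 17; [18,19] uncovered → point at 19; [20,22] uncovered → point at 22; [23,24] uncovered → point at 24.
Points: 8, 12, 17, 19, 22, 24 (6 total).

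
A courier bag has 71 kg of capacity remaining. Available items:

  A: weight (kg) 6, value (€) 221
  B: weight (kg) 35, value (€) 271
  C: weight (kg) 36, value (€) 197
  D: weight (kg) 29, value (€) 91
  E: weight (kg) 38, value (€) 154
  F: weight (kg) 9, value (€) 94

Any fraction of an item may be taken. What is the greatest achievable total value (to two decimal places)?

700.92

Sort by value per unit weight and fill in that order.
Order: A (221/6=36.83) > F (94/9=10.44) > B (271/35=7.74) > C (197/36=5.47) > E (154/38=4.05) > D (91/29=3.14)
Fill: take A (6 @ 221) → take F (9 @ 94) → take B (35 @ 271) → take 21/36 of C → 114.92; 71/71 used.
Total value = 700.92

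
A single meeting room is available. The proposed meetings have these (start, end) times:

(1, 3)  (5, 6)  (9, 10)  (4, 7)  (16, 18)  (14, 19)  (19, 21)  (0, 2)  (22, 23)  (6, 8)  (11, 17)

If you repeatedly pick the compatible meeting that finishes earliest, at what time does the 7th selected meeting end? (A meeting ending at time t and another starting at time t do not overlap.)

Order by finish time; keep every interval that doesn't clash with the previous kept one.
Sorted by end: (0,2)  (1,3)  (5,6)  (4,7)  (6,8)  (9,10)  (11,17)  (16,18)  (14,19)  (19,21)  (22,23)
take (0,2); take (5,6); skip (4,7); take (6,8); take (9,10); take (11,17); take (19,21); take (22,23).
Selected: (0,2) (5,6) (6,8) (9,10) (11,17) (19,21) (22,23)

23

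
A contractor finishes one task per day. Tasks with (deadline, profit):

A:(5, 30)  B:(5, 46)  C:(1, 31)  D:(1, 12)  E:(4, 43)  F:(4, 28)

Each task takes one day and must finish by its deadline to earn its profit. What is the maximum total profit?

178

Sort by profit descending; place each in the latest free slot ≤ its deadline.
Profit order: B=46 E=43 C=31 A=30 F=28 D=12
Assign: B→slot 5, E→slot 4, C→slot 1, A→slot 3, F→slot 2, D skipped.
Slots: [1:C] [2:F] [3:A] [4:E] [5:B]
Profit = 31 + 28 + 30 + 43 + 46 = 178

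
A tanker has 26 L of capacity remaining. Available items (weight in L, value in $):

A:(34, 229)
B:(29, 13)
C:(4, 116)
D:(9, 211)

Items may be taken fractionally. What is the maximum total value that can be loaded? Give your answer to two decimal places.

414.56

Greedy by value/weight ratio, highest first.
Ratios (sorted): C 29.00, D 23.44, A 6.74, B 0.45
take C (4 @ 116); take D (9 @ 211); take 13/34 of A → 87.56. Capacity used 26/26.
Total value = 414.56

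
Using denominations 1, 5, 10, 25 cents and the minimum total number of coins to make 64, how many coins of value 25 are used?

64 − 2×25→14 − 1×10→4 − 4×1→0
Count of 25: 2

2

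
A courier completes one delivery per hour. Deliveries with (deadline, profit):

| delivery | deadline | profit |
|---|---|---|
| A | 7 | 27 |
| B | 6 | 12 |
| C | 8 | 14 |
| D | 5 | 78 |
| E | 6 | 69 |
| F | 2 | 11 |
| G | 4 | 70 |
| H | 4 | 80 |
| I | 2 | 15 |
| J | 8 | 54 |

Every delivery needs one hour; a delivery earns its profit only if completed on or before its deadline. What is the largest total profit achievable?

Profit order: H=80 D=78 G=70 E=69 J=54 A=27 I=15 C=14 B=12 F=11
Assign: H→slot 4, D→slot 5, G→slot 3, E→slot 6, J→slot 8, A→slot 7, I→slot 2, C→slot 1, B skipped, F skipped.
Slots: [1:C] [2:I] [3:G] [4:H] [5:D] [6:E] [7:A] [8:J]
Profit = 14 + 15 + 70 + 80 + 78 + 69 + 27 + 54 = 407

407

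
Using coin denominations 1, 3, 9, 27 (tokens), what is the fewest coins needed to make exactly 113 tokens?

Greedy: take as many of the largest coin as possible, then repeat with the remainder.
113 − 4×27→5 − 1×3→2 − 2×1→0
Total coins = 4 + 1 + 2 = 7

7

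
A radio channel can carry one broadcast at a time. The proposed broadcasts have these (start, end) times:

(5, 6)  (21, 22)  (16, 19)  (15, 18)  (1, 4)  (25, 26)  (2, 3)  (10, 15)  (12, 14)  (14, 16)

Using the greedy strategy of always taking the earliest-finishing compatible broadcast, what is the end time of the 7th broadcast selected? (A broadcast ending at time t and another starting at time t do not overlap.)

Sorted by end: (2,3)  (1,4)  (5,6)  (12,14)  (10,15)  (14,16)  (15,18)  (16,19)  (21,22)  (25,26)
take (2,3); take (5,6); take (12,14); skip (10,15); take (14,16); skip (15,18); take (16,19); take (21,22); take (25,26).
Selected: (2,3) (5,6) (12,14) (14,16) (16,19) (21,22) (25,26)

26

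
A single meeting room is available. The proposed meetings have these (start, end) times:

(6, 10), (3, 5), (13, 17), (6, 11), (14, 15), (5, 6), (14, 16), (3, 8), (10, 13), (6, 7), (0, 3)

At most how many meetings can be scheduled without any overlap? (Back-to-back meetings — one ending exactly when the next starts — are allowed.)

6

Sorted by end: (0,3)  (3,5)  (5,6)  (6,7)  (3,8)  (6,10)  (6,11)  (10,13)  (14,15)  (14,16)  (13,17)
take (0,3); take (3,5); take (5,6); take (6,7); skip (3,8); take (10,13); take (14,15); skip (14,16); skip (13,17).
Selected 6 meetings.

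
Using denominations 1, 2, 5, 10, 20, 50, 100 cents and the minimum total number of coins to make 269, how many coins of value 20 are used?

0

Greedy: take as many of the largest coin as possible, then repeat with the remainder.
269 = 2×100 + 1×50 + 1×10 + 1×5 + 2×2
Count of 20: 0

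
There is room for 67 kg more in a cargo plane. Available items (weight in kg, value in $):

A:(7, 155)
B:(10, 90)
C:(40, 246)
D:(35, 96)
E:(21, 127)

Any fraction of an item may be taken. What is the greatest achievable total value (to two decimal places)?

Greedy by value/weight ratio, highest first.
Ratios (sorted): A 22.14, B 9.00, C 6.15, E 6.05, D 2.74
take A (7 @ 155); take B (10 @ 90); take C (40 @ 246); take 10/21 of E → 60.48. Capacity used 67/67.
Total value = 551.48

551.48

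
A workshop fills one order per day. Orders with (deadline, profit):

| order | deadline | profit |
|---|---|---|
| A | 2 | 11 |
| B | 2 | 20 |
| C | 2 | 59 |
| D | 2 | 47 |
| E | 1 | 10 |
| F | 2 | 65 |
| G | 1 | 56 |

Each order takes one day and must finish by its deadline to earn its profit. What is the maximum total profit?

By profit: F(d2,65), C(d2,59), G(d1,56), D(d2,47), B(d2,20), A(d2,11), E(d1,10)
F→slot 2; C→slot 1; G skipped; D skipped; B skipped; A skipped; E skipped.
Profit = 59 + 65 = 124

124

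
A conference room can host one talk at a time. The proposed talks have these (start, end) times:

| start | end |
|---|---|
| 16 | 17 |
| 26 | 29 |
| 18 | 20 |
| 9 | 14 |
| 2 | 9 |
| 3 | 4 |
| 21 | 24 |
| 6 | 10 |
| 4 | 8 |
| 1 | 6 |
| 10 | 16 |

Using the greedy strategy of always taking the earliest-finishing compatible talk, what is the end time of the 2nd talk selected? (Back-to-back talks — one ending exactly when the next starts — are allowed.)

8

Order by finish time; keep every interval that doesn't clash with the previous kept one.
Sorted by end: (3,4)  (1,6)  (4,8)  (2,9)  (6,10)  (9,14)  (10,16)  (16,17)  (18,20)  (21,24)  (26,29)
take (3,4); skip (1,6); take (4,8); skip (2,9); skip (6,10); take (9,14); take (16,17); take (18,20); take (21,24); take (26,29).
Selected: (3,4) (4,8) (9,14) (16,17) (18,20) (21,24) (26,29)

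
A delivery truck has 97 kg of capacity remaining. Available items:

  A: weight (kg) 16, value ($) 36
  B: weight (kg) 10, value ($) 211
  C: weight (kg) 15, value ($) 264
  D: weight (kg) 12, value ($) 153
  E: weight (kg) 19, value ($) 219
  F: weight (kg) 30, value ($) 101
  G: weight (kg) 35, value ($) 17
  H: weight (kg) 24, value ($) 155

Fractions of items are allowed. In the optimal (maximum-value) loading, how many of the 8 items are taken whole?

5

Greedy by value/weight ratio, highest first.
Ratios (sorted): B 21.10, C 17.60, D 12.75, E 11.53, H 6.46, F 3.37, A 2.25, G 0.49
take B (10 @ 211); take C (15 @ 264); take D (12 @ 153); take E (19 @ 219); take H (24 @ 155); take 17/30 of F → 57.23. Capacity used 97/97.
5 item(s) taken whole; one partial (take 17/30 of F).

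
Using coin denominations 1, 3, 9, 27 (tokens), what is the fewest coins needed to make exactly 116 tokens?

116 − 4×27→8 − 2×3→2 − 2×1→0
Total coins = 4 + 2 + 2 = 8

8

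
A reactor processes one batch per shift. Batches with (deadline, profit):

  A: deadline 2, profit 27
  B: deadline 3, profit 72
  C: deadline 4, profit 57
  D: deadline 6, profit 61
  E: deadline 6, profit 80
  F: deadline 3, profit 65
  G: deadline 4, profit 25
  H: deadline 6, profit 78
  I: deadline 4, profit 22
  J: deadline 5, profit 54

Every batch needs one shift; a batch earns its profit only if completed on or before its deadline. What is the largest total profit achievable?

By profit: E(d6,80), H(d6,78), B(d3,72), F(d3,65), D(d6,61), C(d4,57), J(d5,54), A(d2,27), G(d4,25), I(d4,22)
E→slot 6; H→slot 5; B→slot 3; F→slot 2; D→slot 4; C→slot 1; J skipped; A skipped; G skipped; I skipped.
Profit = 57 + 65 + 72 + 61 + 78 + 80 = 413

413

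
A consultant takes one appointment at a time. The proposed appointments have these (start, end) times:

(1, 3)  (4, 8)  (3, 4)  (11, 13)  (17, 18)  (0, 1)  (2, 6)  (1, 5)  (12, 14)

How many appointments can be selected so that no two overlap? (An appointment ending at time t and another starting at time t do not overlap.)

6

By end time: (0,1), (1,3), (3,4), (1,5), (2,6), (4,8), (11,13), (12,14), (17,18).
Pick (0,1); next start ≥ 1 → (1,3); next start ≥ 3 → (3,4); next start ≥ 4 → (4,8); next start ≥ 8 → (11,13); next start ≥ 13 → (17,18).
Selected 6 appointments.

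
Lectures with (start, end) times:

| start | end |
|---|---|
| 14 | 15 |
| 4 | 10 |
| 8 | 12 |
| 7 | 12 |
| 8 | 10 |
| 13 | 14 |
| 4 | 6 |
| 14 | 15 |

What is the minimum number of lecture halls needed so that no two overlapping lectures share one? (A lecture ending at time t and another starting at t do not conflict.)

Count concurrent intervals with a sweep; the peak is the room count.
Events (time:±→running): 4:+→1 4:+→2 6:-→1 7:+→2 8:+→3 8:+→4 … peak 4.

4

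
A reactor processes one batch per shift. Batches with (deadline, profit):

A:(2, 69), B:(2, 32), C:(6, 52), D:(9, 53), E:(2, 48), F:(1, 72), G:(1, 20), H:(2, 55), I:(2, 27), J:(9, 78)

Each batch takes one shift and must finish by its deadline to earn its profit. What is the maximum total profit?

Take jobs in profit order; each goes to the latest open slot no later than its deadline.
Profit order: J=78 F=72 A=69 H=55 D=53 C=52 E=48 B=32 I=27 G=20
Assign: J→slot 9, F→slot 1, A→slot 2, H skipped, D→slot 8, C→slot 6, E skipped, B skipped, I skipped, G skipped.
Slots: [1:F] [2:A] [6:C] [8:D] [9:J]
Profit = 72 + 69 + 52 + 53 + 78 = 324

324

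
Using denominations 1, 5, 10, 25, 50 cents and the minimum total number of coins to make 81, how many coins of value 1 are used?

Greedy: take as many of the largest coin as possible, then repeat with the remainder.
81 = 1×50 + 1×25 + 1×5 + 1×1
Count of 1: 1

1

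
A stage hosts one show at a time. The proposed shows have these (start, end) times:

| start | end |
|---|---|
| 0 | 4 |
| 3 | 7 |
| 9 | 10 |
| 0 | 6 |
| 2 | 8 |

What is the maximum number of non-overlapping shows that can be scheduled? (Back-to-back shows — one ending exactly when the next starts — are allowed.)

Sort by end time and greedily take each interval whose start is ≥ the last chosen end.
Sorted by end: (0,4)  (0,6)  (3,7)  (2,8)  (9,10)
take (0,4); skip (3,7); take (9,10).
Selected 2 shows.

2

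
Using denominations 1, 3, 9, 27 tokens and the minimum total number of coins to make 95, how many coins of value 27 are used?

Use the largest denomination that fits, subtract, and repeat.
95 = 3×27 + 1×9 + 1×3 + 2×1
Count of 27: 3

3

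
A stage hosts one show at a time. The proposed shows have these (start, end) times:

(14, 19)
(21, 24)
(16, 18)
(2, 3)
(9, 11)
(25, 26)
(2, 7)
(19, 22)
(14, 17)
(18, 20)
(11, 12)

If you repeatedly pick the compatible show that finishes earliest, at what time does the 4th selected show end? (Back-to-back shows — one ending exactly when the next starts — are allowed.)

17

By end time: (2,3), (2,7), (9,11), (11,12), (14,17), (16,18), (14,19), (18,20), (19,22), (21,24), (25,26).
Pick (2,3); next start ≥ 3 → (9,11); next start ≥ 11 → (11,12); next start ≥ 12 → (14,17); next start ≥ 17 → (18,20); next start ≥ 20 → (21,24); next start ≥ 24 → (25,26).
Selected: (2,3) (9,11) (11,12) (14,17) (18,20) (21,24) (25,26)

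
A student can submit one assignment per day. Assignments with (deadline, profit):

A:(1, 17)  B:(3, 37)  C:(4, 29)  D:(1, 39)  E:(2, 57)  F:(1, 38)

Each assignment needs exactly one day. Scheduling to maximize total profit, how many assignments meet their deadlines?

4

By profit: E(d2,57), D(d1,39), F(d1,38), B(d3,37), C(d4,29), A(d1,17)
E→slot 2; D→slot 1; F skipped; B→slot 3; C→slot 4; A skipped.
4 of 6 scheduled.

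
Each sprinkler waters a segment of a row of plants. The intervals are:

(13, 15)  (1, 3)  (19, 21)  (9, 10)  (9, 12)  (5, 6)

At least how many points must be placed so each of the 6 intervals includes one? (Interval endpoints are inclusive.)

Sort by right endpoint; whenever an interval is uncovered, place a point at its right end.
Sorted: [1,3] [5,6] [9,10] [9,12] [13,15] [19,21]
{[1,3]} hit by 3; {[5,6]} hit by 6; {[9,10],[9,12]} hit by 10; {[13,15]} hit by 15; {[19,21]} hit by 21.
Points: 3, 6, 10, 15, 21 (5 total).

5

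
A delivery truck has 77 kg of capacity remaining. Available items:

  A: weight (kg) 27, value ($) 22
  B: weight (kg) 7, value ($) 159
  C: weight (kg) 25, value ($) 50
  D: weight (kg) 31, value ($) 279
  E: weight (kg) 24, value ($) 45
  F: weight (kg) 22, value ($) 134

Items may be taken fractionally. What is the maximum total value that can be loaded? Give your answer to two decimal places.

Greedy by value/weight ratio, highest first.
Order: B (159/7=22.71) > D (279/31=9.00) > F (134/22=6.09) > C (50/25=2.00) > E (45/24=1.88) > A (22/27=0.81)
Fill: take B (7 @ 159) → take D (31 @ 279) → take F (22 @ 134) → take 17/25 of C → 34.00; 77/77 used.
Total value = 606.00

606.00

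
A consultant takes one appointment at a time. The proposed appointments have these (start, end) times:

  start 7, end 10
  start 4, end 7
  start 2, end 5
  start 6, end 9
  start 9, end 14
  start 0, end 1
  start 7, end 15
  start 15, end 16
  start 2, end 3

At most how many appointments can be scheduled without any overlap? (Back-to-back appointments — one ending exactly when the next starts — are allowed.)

Sorted by end: (0,1)  (2,3)  (2,5)  (4,7)  (6,9)  (7,10)  (9,14)  (7,15)  (15,16)
take (0,1); take (2,3); skip (2,5); take (4,7); take (7,10); skip (7,15); take (15,16).
Selected 5 appointments.

5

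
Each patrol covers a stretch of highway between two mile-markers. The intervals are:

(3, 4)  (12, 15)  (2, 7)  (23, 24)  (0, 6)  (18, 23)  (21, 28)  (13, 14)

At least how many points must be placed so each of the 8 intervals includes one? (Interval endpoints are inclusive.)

Process intervals by earliest right end; each time one isn't hit yet, stab at its right endpoint.
By right end: [3,4]  [0,6]  [2,7]  [13,14]  [12,15]  [18,23]  [23,24]  [21,28]
[3,4] uncovered → point at 4; [13,14] uncovered → point at 14; [18,23] uncovered → point at 23.
Points: 4, 14, 23 (3 total).

3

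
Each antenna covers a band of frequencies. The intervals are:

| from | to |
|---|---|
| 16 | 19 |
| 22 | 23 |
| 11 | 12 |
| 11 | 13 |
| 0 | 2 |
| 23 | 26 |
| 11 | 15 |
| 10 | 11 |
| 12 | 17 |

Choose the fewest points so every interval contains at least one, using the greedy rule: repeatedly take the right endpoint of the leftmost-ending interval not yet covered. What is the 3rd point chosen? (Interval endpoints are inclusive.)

17

Sort by right endpoint; whenever an interval is uncovered, place a point at its right end.
Sorted: [0,2] [10,11] [11,12] [11,13] [11,15] [12,17] [16,19] [22,23] [23,26]
{[0,2]} hit by 2; {[10,11],[11,12],[11,13],[11,15]} hit by 11; {[12,17],[16,19]} hit by 17; {[22,23],[23,26]} hit by 23.
Points: 2, 11, 17, 23 (4 total).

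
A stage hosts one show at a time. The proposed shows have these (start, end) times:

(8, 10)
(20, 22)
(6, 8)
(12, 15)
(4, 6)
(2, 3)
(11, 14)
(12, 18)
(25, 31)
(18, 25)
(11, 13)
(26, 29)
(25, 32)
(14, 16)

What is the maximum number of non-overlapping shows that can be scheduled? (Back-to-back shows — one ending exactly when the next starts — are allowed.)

8

Sort by end time and greedily take each interval whose start is ≥ the last chosen end.
Sorted by end: (2,3)  (4,6)  (6,8)  (8,10)  (11,13)  (11,14)  (12,15)  (14,16)  (12,18)  (20,22)  (18,25)  (26,29)  (25,31)  (25,32)
take (2,3); take (4,6); take (6,8); take (8,10); take (11,13); take (14,16); take (20,22); take (26,29); skip (25,32).
Selected 8 shows.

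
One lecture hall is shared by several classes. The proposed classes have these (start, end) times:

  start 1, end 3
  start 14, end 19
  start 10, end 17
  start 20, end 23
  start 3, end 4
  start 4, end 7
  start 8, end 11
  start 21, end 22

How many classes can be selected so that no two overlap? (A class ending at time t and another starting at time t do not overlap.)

Greedy by earliest finish: after sorting by end time, pick each interval compatible with the last pick.
By end time: (1,3), (3,4), (4,7), (8,11), (10,17), (14,19), (21,22), (20,23).
Pick (1,3); next start ≥ 3 → (3,4); next start ≥ 4 → (4,7); next start ≥ 7 → (8,11); next start ≥ 11 → (14,19); next start ≥ 19 → (21,22).
Selected 6 classes.

6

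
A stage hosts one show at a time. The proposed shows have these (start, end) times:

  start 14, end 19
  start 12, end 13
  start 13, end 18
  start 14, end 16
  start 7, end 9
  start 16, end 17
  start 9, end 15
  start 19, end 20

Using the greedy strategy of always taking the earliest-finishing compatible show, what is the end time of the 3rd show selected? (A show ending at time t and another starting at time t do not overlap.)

Sort by end time and greedily take each interval whose start is ≥ the last chosen end.
Sorted by end: (7,9)  (12,13)  (9,15)  (14,16)  (16,17)  (13,18)  (14,19)  (19,20)
take (7,9); take (12,13); skip (9,15); take (14,16); take (16,17); skip (14,19); take (19,20).
Selected: (7,9) (12,13) (14,16) (16,17) (19,20)

16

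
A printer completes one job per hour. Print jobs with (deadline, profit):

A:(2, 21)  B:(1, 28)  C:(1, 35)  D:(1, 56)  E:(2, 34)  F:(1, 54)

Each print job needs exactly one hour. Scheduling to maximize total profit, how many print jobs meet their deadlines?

By profit: D(d1,56), F(d1,54), C(d1,35), E(d2,34), B(d1,28), A(d2,21)
D→slot 1; F skipped; C skipped; E→slot 2; B skipped; A skipped.
2 of 6 scheduled.

2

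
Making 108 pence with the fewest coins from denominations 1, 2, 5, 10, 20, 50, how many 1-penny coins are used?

Use the largest denomination that fits, subtract, and repeat.
108 − 2×50→8 − 1×5→3 − 1×2→1 − 1×1→0
Count of 1: 1

1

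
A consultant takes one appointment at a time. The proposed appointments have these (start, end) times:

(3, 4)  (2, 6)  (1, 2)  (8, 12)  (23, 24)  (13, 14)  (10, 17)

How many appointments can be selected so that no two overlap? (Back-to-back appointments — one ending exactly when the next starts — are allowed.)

5

Greedy by earliest finish: after sorting by end time, pick each interval compatible with the last pick.
Sorted by end: (1,2)  (3,4)  (2,6)  (8,12)  (13,14)  (10,17)  (23,24)
take (1,2); take (3,4); take (8,12); take (13,14); skip (10,17); take (23,24).
Selected 5 appointments.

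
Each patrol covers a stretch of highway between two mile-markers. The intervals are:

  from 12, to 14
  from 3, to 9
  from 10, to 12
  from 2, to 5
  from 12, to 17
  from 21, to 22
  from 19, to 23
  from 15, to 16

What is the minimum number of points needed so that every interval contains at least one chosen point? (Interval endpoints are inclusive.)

Process intervals by earliest right end; each time one isn't hit yet, stab at its right endpoint.
By right end: [2,5]  [3,9]  [10,12]  [12,14]  [15,16]  [12,17]  [21,22]  [19,23]
[2,5] uncovered → point at 5; [10,12] uncovered → point at 12; [15,16] uncovered → point at 16; [21,22] uncovered → point at 22.
Points: 5, 12, 16, 22 (4 total).

4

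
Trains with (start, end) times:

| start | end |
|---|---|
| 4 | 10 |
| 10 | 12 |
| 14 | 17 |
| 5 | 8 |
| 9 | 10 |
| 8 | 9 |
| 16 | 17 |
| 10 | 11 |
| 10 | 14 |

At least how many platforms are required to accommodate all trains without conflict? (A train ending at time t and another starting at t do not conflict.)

Count concurrent intervals with a sweep; the peak is the room count.
starts: [4, 5, 8, 9, 10, 10, 10, 14, 16]
ends:   [8, 9, 10, 10, 11, 12, 14, 17, 17]
s4→1 s5→2 e8→1 s8→2 e9→1 s9→2 e10→1 e10→0 s10→1 s10→2 s10→3  — peak 3.

3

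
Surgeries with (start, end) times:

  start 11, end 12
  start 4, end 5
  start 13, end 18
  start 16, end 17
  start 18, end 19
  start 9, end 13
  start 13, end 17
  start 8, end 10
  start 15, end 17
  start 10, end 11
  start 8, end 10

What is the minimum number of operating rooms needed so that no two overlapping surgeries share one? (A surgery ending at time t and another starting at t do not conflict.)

The answer is the maximum number of intervals overlapping at any instant.
Events (time:±→running): 4:+→1 5:-→0 8:+→1 8:+→2 9:+→3 10:-→2 10:-→1 10:+→2 11:-→1 11:+→2 12:-→1 13:-→0 13:+→1 13:+→2 15:+→3 16:+→4 … peak 4.

4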